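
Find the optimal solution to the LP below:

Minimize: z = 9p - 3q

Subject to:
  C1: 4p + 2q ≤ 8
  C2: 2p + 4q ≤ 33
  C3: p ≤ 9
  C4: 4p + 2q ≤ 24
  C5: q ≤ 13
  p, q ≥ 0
p = 0, q = 4, z = -12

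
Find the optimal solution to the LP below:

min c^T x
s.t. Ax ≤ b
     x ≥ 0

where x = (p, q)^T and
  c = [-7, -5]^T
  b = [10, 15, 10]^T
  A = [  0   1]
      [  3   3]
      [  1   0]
Each vertex is the intersection of two constraint boundaries that also satisfies all remaining constraints:
  p = 0 and q = 0 → (0, 0)
  3p + 3q = 15 and q = 0 → (5, 0)
  3p + 3q = 15 and p = 0 → (0, 5)

Evaluating z = -7p - 5q at each vertex:
  (0, 0): z = 0
  (5, 0): z = -35
  (0, 5): z = -25

The minimum is at (5, 0) with z = -35.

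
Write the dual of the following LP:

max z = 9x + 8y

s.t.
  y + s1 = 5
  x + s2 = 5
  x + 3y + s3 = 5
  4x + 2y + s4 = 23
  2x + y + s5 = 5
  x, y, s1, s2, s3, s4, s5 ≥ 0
Minimize: z = 5y1 + 5y2 + 5y3 + 23y4 + 5y5

Subject to:
  C1: -y2 - y3 - 4y4 - 2y5 ≤ -9
  C2: -y1 - 3y3 - 2y4 - y5 ≤ -8
  y1, y2, y3, y4, y5 ≥ 0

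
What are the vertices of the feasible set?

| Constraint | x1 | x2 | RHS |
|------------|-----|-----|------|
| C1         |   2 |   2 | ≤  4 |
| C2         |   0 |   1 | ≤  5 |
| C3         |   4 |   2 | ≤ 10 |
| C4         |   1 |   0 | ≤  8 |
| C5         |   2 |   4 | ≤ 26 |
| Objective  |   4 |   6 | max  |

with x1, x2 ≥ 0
Each vertex is the intersection of two constraint boundaries that also satisfies all remaining constraints:
  x1 = 0 and x2 = 0 → (0, 0)
  2x1 + 2x2 = 4 and x2 = 0 → (2, 0)
  2x1 + 2x2 = 4 and x1 = 0 → (0, 2)

Vertices: (0, 0), (2, 0), (0, 2)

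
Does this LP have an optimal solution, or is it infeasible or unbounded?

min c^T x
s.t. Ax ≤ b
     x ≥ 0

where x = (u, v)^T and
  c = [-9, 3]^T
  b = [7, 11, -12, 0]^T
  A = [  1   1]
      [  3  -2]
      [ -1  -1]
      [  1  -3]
One constraint requires u + v ≤ 7, while the constraint -u - v ≤ -12 is equivalent to u + v ≥ 12. Together they would need 12 ≤ u + v ≤ 7, which is impossible since 12 > 7. No point satisfies all constraints.

Infeasible: no point satisfies all constraints simultaneously.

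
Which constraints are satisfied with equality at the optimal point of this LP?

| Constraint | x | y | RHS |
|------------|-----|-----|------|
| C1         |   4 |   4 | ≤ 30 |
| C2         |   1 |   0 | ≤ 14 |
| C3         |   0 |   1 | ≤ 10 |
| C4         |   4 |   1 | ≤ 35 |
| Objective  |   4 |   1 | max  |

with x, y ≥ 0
Optimal: x = 7.5, y = 0
Binding: C1, y ≥ 0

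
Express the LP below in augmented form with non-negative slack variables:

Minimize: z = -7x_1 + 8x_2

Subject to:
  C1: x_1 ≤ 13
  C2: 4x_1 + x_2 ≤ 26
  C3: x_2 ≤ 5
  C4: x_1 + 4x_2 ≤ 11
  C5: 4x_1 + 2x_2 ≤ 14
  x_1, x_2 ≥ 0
min z = -7x_1 + 8x_2

s.t.
  x_1 + s1 = 13
  4x_1 + x_2 + s2 = 26
  x_2 + s3 = 5
  x_1 + 4x_2 + s4 = 11
  4x_1 + 2x_2 + s5 = 14
  x_1, x_2, s1, s2, s3, s4, s5 ≥ 0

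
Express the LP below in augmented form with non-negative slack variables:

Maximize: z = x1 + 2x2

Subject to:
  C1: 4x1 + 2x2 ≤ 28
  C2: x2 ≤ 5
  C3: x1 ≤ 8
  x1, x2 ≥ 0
max z = x1 + 2x2

s.t.
  4x1 + 2x2 + s1 = 28
  x2 + s2 = 5
  x1 + s3 = 8
  x1, x2, s1, s2, s3 ≥ 0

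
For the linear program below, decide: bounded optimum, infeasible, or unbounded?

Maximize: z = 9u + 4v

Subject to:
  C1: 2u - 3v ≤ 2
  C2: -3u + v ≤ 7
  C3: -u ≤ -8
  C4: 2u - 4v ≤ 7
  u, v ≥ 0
Feasible point: (8, 5) satisfies every constraint, so the LP is feasible.
Direction d = (1, 1): for each constraint row a, a·d ≤ 0 —
  (2)(1) + (-3)(1) = -1 ≤ 0
  (-3)(1) + (1)(1) = -2 ≤ 0
  (-1)(1) + (0)(1) = -1 ≤ 0
  (2)(1) + (-4)(1) = -2 ≤ 0
and d ≥ 0, so (8, 5) + t·d stays feasible for every t ≥ 0. Along this ray z = 9u + 4v changes by 13 per unit t, so z → +∞.

The LP is unbounded; z can be made arbitrarily large.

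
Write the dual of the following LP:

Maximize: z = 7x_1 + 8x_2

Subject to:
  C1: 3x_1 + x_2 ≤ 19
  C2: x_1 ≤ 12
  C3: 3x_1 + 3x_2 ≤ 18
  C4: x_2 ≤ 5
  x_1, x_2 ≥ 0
Minimize: z = 19y1 + 12y2 + 18y3 + 5y4

Subject to:
  C1: -3y1 - y2 - 3y3 ≤ -7
  C2: -y1 - 3y3 - y4 ≤ -8
  y1, y2, y3, y4 ≥ 0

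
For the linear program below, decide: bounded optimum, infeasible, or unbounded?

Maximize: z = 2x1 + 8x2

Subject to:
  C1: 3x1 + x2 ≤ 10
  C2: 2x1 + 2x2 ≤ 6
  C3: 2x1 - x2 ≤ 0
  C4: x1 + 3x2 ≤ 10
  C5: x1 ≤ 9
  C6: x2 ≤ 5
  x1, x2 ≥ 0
The point (0, 3) satisfies every constraint, so the LP is feasible; the constraints give x1 ≤ 9 and x2 ≤ 5, which with x1, x2 ≥ 0 keep the feasible region inside a bounded box. A feasible, bounded LP attains a finite optimum at a vertex.

Evaluating z = 2x1 + 8x2 at each vertex:
  (0, 0): z = 0
  (1, 2): z = 18
  (0, 3): z = 24

Bounded optimum: z* = 24 at (0, 3).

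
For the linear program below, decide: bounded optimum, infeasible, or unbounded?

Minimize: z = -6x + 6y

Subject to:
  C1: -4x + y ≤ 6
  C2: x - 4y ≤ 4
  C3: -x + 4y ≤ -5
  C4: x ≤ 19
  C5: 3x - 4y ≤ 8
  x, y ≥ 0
C2 requires x - 4y ≤ 4, while C3 (-x + 4y ≤ -5) is equivalent to x - 4y ≥ 5. Together they would need 5 ≤ x - 4y ≤ 4, which is impossible since 5 > 4. No point satisfies all constraints.

The feasible region is empty; the LP is infeasible.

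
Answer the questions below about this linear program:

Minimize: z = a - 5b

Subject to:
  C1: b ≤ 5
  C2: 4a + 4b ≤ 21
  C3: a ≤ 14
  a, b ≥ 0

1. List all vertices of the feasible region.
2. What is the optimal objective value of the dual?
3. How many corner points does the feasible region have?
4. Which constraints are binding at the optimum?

1. (0, 0), (5.25, 0), (0.25, 5), (0, 5)
2. -25 (by strong duality, equal to the primal optimum)
3. 4
4. C1, a ≥ 0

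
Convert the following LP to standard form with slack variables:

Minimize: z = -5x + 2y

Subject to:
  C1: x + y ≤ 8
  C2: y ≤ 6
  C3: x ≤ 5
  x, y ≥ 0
min z = -5x + 2y

s.t.
  x + y + s1 = 8
  y + s2 = 6
  x + s3 = 5
  x, y, s1, s2, s3 ≥ 0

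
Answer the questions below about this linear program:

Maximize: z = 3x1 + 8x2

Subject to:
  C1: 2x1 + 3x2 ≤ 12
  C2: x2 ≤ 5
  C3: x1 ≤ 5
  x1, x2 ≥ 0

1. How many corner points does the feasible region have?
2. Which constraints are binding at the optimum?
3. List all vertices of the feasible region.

1. 4
2. C1, x1 ≥ 0
3. (0, 0), (5, 0), (5, 0.6667), (0, 4)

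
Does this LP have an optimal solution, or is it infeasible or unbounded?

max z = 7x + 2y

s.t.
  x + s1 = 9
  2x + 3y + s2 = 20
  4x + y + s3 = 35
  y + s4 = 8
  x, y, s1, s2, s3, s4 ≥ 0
The point (8.5, 1) satisfies every constraint, so the LP is feasible; the constraints give x ≤ 9 and y ≤ 8, which with x, y ≥ 0 keep the feasible region inside a bounded box. A feasible, bounded LP attains a finite optimum at a vertex.

Evaluating z = 7x + 2y at each vertex:
  (0, 0): z = 0
  (8.75, 0): z = 61.25
  (8.5, 1): z = 61.5
  (0, 6.667): z = 13.33

The LP has an optimal solution: (8.5, 1) with z = 61.5.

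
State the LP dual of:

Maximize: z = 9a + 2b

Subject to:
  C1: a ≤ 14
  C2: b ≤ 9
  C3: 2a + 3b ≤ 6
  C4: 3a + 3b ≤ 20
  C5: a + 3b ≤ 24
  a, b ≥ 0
Minimize: z = 14y1 + 9y2 + 6y3 + 20y4 + 24y5

Subject to:
  C1: -y1 - 2y3 - 3y4 - y5 ≤ -9
  C2: -y2 - 3y3 - 3y4 - 3y5 ≤ -2
  y1, y2, y3, y4, y5 ≥ 0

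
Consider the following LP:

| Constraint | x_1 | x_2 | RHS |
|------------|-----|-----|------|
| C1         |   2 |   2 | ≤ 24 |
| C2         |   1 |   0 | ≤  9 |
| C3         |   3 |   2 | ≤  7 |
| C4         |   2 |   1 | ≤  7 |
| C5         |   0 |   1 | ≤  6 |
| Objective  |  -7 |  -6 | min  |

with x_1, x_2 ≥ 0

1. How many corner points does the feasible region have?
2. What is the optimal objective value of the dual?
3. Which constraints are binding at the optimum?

1. 3
2. -21 (by strong duality, equal to the primal optimum)
3. C3, x_1 ≥ 0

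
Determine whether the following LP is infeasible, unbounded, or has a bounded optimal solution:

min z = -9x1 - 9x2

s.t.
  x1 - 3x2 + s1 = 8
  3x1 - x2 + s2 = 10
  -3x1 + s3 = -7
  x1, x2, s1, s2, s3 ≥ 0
Feasible point: (3, 0) satisfies every constraint, so the LP is feasible.
Direction d = (0, 1): for each constraint row a, a·d ≤ 0 —
  (1)(0) + (-3)(1) = -3 ≤ 0
  (3)(0) + (-1)(1) = -1 ≤ 0
  (-3)(0) + (0)(1) = 0 ≤ 0
and d ≥ 0, so (3, 0) + t·d stays feasible for every t ≥ 0. Along this ray z = -9x1 - 9x2 changes by -9 per unit t, so z → −∞.

Unbounded: there is a feasible ray along which z → −∞.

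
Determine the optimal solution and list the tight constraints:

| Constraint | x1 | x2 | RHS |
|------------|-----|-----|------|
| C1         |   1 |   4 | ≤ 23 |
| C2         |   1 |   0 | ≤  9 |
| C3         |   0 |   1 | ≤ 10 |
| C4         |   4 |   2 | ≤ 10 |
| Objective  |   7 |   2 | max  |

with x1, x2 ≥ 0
Optimal: x1 = 2.5, x2 = 0
Binding: C4, x2 ≥ 0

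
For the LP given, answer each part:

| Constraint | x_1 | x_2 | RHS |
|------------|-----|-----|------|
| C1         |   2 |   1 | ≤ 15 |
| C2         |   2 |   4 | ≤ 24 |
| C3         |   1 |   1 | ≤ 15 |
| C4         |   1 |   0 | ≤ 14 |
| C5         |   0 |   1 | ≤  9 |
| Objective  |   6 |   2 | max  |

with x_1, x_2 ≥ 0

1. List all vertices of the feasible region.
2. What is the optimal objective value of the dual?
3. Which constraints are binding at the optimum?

1. (0, 0), (7.5, 0), (6, 3), (0, 6)
2. 45 (by strong duality, equal to the primal optimum)
3. C1, x_2 ≥ 0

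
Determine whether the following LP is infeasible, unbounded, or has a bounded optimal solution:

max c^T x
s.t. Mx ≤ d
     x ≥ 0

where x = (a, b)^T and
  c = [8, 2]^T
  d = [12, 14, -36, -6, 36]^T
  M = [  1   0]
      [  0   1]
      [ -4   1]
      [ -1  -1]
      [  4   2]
The point (9, 0) satisfies every constraint, so the LP is feasible; the constraints give a ≤ 12 and b ≤ 14, which with a, b ≥ 0 keep the feasible region inside a bounded box. A feasible, bounded LP attains a finite optimum at a vertex.

Evaluating z = 8a + 2b at each vertex:
  (9, 0): z = 72

The LP has an optimal solution: (9, 0) with z = 72.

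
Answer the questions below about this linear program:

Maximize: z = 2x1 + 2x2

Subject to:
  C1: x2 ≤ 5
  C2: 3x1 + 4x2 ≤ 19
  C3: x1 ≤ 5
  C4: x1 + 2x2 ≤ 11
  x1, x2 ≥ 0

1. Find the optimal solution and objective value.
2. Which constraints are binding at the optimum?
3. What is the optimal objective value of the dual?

1. x1 = 5, x2 = 1, z = 12
2. C2, C3
3. 12 (by strong duality, equal to the primal optimum)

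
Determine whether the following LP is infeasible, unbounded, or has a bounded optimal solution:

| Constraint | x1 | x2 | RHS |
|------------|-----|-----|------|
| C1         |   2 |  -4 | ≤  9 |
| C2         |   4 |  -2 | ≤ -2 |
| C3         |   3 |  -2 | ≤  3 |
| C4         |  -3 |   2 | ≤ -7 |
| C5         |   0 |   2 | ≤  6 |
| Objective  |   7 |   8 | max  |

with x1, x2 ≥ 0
C3 requires 3x1 - 2x2 ≤ 3, while C4 (-3x1 + 2x2 ≤ -7) is equivalent to 3x1 - 2x2 ≥ 7. Together they would need 7 ≤ 3x1 - 2x2 ≤ 3, which is impossible since 7 > 3. No point satisfies all constraints.

Infeasible — the constraint set is empty.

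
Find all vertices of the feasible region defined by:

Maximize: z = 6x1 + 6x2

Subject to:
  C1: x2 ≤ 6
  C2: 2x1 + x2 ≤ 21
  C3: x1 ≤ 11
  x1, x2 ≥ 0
Each vertex is the intersection of two constraint boundaries that also satisfies all remaining constraints:
  x1 = 0 and x2 = 0 → (0, 0)
  2x1 + x2 = 21 and x2 = 0 → (10.5, 0)
  x2 = 6 and 2x1 + x2 = 21 → (7.5, 6)
  x2 = 6 and x1 = 0 → (0, 6)

Vertices: (0, 0), (10.5, 0), (7.5, 6), (0, 6)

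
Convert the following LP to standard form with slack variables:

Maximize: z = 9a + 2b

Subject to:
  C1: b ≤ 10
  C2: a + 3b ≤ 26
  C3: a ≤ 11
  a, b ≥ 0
max z = 9a + 2b

s.t.
  b + s1 = 10
  a + 3b + s2 = 26
  a + s3 = 11
  a, b, s1, s2, s3 ≥ 0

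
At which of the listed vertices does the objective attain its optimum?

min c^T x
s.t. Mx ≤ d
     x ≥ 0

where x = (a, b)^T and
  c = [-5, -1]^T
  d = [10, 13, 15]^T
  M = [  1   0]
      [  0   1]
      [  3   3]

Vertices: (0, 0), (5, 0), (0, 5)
(5, 0) with z = -25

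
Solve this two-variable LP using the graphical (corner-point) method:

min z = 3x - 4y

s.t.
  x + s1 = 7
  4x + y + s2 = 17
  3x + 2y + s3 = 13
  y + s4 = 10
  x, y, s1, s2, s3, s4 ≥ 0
x = 0, y = 6.5, z = -26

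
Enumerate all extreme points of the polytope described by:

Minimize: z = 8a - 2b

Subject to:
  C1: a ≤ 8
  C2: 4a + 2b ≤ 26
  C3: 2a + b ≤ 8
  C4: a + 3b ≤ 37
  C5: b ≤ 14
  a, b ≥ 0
Each vertex is the intersection of two constraint boundaries that also satisfies all remaining constraints:
  a = 0 and b = 0 → (0, 0)
  2a + b = 8 and b = 0 → (4, 0)
  2a + b = 8 and a = 0 → (0, 8)

Vertices: (0, 0), (4, 0), (0, 8)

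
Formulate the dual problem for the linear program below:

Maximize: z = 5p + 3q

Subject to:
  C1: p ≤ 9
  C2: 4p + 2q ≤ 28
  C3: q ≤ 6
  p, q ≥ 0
Minimize: z = 9y1 + 28y2 + 6y3

Subject to:
  C1: -y1 - 4y2 ≤ -5
  C2: -2y2 - y3 ≤ -3
  y1, y2, y3 ≥ 0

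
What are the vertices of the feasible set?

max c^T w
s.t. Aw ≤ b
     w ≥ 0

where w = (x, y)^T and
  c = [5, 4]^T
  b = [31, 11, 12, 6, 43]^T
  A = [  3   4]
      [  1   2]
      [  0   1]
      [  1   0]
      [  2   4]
Each vertex is the intersection of two constraint boundaries that also satisfies all remaining constraints:
  x = 0 and y = 0 → (0, 0)
  x = 6 and y = 0 → (6, 0)
  x + 2y = 11 and x = 6 → (6, 2.5)
  x + 2y = 11 and x = 0 → (0, 5.5)

Vertices: (0, 0), (6, 0), (6, 2.5), (0, 5.5)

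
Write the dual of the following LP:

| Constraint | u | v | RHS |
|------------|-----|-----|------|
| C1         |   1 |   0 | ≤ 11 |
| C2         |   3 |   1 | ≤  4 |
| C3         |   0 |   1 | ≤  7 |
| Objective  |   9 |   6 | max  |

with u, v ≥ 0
Minimize: z = 11y1 + 4y2 + 7y3

Subject to:
  C1: -y1 - 3y2 ≤ -9
  C2: -y2 - y3 ≤ -6
  y1, y2, y3 ≥ 0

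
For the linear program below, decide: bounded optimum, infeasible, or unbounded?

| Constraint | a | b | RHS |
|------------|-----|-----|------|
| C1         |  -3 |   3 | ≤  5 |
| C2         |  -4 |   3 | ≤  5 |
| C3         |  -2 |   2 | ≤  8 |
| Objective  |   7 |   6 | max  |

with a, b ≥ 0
Feasible point: (0, 0) satisfies every constraint, so the LP is feasible.
Direction d = (1, 0): for each constraint row a, a·d ≤ 0 —
  (-3)(1) + (3)(0) = -3 ≤ 0
  (-4)(1) + (3)(0) = -4 ≤ 0
  (-2)(1) + (2)(0) = -2 ≤ 0
and d ≥ 0, so (0, 0) + t·d stays feasible for every t ≥ 0. Along this ray z = 7a + 6b changes by 7 per unit t, so z → +∞.

The LP is unbounded; z can be made arbitrarily large.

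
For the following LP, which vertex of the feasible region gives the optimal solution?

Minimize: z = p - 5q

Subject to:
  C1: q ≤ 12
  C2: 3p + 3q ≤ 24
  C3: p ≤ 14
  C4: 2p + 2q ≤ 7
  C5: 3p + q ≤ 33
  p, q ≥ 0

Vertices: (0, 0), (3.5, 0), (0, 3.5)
Evaluating z = p - 5q at each vertex:
  (0, 0): z = 0
  (3.5, 0): z = 3.5
  (0, 3.5): z = -17.5

The smallest value is z = -17.5, attained at (0, 3.5).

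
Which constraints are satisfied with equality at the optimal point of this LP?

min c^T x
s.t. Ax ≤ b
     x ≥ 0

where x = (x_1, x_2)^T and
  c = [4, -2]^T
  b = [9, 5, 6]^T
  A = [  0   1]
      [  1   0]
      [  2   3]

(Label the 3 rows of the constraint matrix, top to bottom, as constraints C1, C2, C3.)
Optimal: x_1 = 0, x_2 = 2
Slack at optimum:
  C1: slack = 7
  C2: slack = 5
  C3: slack = 0 (binding)
  x_1 ≥ 0: x_1 = 0 (binding)
  x_2 ≥ 0: x_2 = 2
Binding constraints: C3, x_1 ≥ 0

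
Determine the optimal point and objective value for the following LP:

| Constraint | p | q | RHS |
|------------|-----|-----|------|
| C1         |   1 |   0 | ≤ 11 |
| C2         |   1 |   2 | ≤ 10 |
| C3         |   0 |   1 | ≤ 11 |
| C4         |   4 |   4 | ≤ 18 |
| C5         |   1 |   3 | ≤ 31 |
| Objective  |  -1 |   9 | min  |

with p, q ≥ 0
Each vertex is the intersection of two constraint boundaries that also satisfies all remaining constraints:
  p = 0 and q = 0 → (0, 0)
  4p + 4q = 18 and q = 0 → (4.5, 0)
  4p + 4q = 18 and p = 0 → (0, 4.5)

Evaluating z = -p + 9q at each vertex:
  (0, 0): z = 0
  (4.5, 0): z = -4.5
  (0, 4.5): z = 40.5

The minimum is at (4.5, 0) with z = -4.5.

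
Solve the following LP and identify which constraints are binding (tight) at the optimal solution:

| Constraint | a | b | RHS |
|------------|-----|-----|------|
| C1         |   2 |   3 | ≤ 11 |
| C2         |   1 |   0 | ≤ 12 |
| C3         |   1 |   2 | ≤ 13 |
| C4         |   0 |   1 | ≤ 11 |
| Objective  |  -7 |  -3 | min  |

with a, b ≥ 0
Optimal: a = 5.5, b = 0
Slack at optimum:
  C1: slack = 0 (binding)
  C2: slack = 6.5
  C3: slack = 7.5
  C4: slack = 11
  a ≥ 0: a = 5.5
  b ≥ 0: b = 0 (binding)
Binding constraints: C1, b ≥ 0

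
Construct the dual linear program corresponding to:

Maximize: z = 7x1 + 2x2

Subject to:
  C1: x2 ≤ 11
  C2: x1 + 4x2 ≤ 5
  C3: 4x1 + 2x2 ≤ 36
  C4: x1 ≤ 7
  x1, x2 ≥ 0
Minimize: z = 11y1 + 5y2 + 36y3 + 7y4

Subject to:
  C1: -y2 - 4y3 - y4 ≤ -7
  C2: -y1 - 4y2 - 2y3 ≤ -2
  y1, y2, y3, y4 ≥ 0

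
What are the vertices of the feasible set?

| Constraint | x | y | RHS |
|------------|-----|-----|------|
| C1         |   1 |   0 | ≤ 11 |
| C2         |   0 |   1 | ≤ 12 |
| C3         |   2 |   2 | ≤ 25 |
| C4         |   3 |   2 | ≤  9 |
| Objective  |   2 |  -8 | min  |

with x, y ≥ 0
Each vertex is the intersection of two constraint boundaries that also satisfies all remaining constraints:
  x = 0 and y = 0 → (0, 0)
  3x + 2y = 9 and y = 0 → (3, 0)
  3x + 2y = 9 and x = 0 → (0, 4.5)

Vertices: (0, 0), (3, 0), (0, 4.5)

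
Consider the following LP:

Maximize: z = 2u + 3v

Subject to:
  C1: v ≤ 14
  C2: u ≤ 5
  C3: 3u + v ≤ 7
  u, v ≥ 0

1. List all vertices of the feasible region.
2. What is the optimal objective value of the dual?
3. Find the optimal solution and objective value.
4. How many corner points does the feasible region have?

1. (0, 0), (2.333, 0), (0, 7)
2. 21 (by strong duality, equal to the primal optimum)
3. u = 0, v = 7, z = 21
4. 3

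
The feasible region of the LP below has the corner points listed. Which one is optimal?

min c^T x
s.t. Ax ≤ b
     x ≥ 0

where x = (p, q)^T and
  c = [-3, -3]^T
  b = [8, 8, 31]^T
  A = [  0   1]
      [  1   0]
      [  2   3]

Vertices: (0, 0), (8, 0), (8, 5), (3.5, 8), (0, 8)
Evaluating z = -3p - 3q at each vertex:
  (0, 0): z = 0
  (8, 0): z = -24
  (8, 5): z = -39
  (3.5, 8): z = -34.5
  (0, 8): z = -24

The smallest value is z = -39, attained at (8, 5).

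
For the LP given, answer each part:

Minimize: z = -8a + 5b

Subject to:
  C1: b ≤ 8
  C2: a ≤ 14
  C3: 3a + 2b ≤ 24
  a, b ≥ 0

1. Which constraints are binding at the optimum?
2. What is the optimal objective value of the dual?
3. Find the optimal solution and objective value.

1. C3, b ≥ 0
2. -64 (by strong duality, equal to the primal optimum)
3. a = 8, b = 0, z = -64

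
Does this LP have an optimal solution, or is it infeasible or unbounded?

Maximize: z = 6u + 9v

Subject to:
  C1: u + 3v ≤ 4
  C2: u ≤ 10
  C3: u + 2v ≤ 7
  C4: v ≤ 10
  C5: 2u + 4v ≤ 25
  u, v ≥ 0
The point (4, 0) satisfies every constraint, so the LP is feasible; the constraints give u ≤ 10 and v ≤ 10, which with u, v ≥ 0 keep the feasible region inside a bounded box. A feasible, bounded LP attains a finite optimum at a vertex.

Evaluating z = 6u + 9v at each vertex:
  (0, 0): z = 0
  (4, 0): z = 24
  (0, 1.333): z = 12

Bounded optimum: z* = 24 at (4, 0).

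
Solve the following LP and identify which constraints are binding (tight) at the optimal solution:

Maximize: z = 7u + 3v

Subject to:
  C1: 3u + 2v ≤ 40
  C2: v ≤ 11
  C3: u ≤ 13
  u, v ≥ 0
Optimal: u = 13, v = 0.5
Binding: C1, C3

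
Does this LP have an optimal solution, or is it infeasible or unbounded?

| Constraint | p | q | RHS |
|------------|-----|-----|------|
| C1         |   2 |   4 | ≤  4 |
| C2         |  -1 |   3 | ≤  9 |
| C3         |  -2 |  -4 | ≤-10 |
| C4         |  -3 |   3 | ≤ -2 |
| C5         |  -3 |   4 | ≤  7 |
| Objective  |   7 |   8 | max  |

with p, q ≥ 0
C1 requires 2p + 4q ≤ 4, while C3 (-2p - 4q ≤ -10) is equivalent to 2p + 4q ≥ 10. Together they would need 10 ≤ 2p + 4q ≤ 4, which is impossible since 10 > 4. No point satisfies all constraints.

Infeasible — the constraint set is empty.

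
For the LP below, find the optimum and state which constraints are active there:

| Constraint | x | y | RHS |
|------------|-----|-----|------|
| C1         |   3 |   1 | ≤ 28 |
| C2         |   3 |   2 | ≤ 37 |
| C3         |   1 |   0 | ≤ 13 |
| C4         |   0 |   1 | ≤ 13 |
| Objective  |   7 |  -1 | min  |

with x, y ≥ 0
Optimal: x = 0, y = 13
Slack at optimum:
  C1: slack = 15
  C2: slack = 11
  C3: slack = 13
  C4: slack = 0 (binding)
  x ≥ 0: x = 0 (binding)
  y ≥ 0: y = 13
Binding constraints: C4, x ≥ 0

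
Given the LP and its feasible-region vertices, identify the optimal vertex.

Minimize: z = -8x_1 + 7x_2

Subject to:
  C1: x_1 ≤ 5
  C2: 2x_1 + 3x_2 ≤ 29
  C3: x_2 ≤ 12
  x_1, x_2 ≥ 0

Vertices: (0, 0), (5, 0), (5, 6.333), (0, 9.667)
Evaluating z = -8x_1 + 7x_2 at each vertex:
  (0, 0): z = 0
  (5, 0): z = -40
  (5, 6.333): z = 4.333
  (0, 9.667): z = 67.67

The smallest value is z = -40, attained at (5, 0).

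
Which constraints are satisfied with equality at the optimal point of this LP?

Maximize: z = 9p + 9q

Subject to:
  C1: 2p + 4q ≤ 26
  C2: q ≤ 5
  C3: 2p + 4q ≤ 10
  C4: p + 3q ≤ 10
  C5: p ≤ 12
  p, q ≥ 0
Optimal: p = 5, q = 0
Binding: C3, q ≥ 0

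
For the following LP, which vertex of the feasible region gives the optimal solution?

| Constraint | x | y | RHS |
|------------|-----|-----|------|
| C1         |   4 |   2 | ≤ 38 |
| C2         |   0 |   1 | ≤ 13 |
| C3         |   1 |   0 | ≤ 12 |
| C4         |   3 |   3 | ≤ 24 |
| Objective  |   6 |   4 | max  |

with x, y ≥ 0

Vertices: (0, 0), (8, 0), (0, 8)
(8, 0) with z = 48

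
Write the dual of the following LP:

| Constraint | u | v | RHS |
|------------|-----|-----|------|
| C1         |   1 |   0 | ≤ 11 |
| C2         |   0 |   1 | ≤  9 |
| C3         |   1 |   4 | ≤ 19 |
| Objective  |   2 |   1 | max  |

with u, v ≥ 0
Minimize: z = 11y1 + 9y2 + 19y3

Subject to:
  C1: -y1 - y3 ≤ -2
  C2: -y2 - 4y3 ≤ -1
  y1, y2, y3 ≥ 0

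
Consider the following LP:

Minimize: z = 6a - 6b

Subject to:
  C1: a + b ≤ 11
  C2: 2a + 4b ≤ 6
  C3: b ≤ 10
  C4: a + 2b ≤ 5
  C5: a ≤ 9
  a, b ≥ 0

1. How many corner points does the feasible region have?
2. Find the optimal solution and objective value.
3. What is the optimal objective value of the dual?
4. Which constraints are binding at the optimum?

1. 3
2. a = 0, b = 1.5, z = -9
3. -9 (by strong duality, equal to the primal optimum)
4. C2, a ≥ 0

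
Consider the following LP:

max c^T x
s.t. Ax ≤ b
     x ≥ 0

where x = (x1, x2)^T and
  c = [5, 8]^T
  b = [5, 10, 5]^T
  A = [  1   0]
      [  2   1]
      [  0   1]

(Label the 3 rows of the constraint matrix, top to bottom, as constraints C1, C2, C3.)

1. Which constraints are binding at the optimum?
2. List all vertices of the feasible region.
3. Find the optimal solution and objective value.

1. C2, C3
2. (0, 0), (5, 0), (2.5, 5), (0, 5)
3. x1 = 2.5, x2 = 5, z = 52.5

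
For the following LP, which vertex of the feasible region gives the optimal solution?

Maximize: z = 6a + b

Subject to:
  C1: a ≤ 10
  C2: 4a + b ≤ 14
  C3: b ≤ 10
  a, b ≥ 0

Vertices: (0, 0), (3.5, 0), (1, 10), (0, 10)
(3.5, 0) with z = 21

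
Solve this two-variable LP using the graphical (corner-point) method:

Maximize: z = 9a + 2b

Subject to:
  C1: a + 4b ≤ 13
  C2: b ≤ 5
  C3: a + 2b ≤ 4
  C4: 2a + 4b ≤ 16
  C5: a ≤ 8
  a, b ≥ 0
Each vertex is the intersection of two constraint boundaries that also satisfies all remaining constraints:
  a = 0 and b = 0 → (0, 0)
  a + 2b = 4 and b = 0 → (4, 0)
  a + 2b = 4 and a = 0 → (0, 2)

Evaluating z = 9a + 2b at each vertex:
  (0, 0): z = 0
  (4, 0): z = 36
  (0, 2): z = 4

The maximum is at (4, 0) with z = 36.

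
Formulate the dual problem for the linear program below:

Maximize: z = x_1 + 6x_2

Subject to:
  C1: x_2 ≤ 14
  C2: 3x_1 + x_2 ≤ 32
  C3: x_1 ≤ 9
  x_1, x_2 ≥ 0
Minimize: z = 14y1 + 32y2 + 9y3

Subject to:
  C1: -3y2 - y3 ≤ -1
  C2: -y1 - y2 ≤ -6
  y1, y2, y3 ≥ 0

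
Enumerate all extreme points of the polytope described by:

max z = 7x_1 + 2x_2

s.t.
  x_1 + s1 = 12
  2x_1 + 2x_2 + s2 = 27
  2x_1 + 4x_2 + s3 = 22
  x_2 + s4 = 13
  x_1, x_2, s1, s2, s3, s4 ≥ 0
Each vertex is the intersection of two constraint boundaries that also satisfies all remaining constraints:
  x_1 = 0 and x_2 = 0 → (0, 0)
  2x_1 + 4x_2 = 22 and x_2 = 0 → (11, 0)
  2x_1 + 4x_2 = 22 and x_1 = 0 → (0, 5.5)

Vertices: (0, 0), (11, 0), (0, 5.5)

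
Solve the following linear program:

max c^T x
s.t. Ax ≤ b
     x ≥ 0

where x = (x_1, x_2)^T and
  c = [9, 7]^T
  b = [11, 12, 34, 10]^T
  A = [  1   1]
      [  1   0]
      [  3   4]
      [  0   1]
Each vertex is the intersection of two constraint boundaries that also satisfies all remaining constraints:
  x_1 = 0 and x_2 = 0 → (0, 0)
  x_1 + x_2 = 11 and x_2 = 0 → (11, 0)
  x_1 + x_2 = 11 and 3x_1 + 4x_2 = 34 → (10, 1)
  3x_1 + 4x_2 = 34 and x_1 = 0 → (0, 8.5)

Evaluating z = 9x_1 + 7x_2 at each vertex:
  (0, 0): z = 0
  (11, 0): z = 99
  (10, 1): z = 97
  (0, 8.5): z = 59.5

The maximum is at (11, 0) with z = 99.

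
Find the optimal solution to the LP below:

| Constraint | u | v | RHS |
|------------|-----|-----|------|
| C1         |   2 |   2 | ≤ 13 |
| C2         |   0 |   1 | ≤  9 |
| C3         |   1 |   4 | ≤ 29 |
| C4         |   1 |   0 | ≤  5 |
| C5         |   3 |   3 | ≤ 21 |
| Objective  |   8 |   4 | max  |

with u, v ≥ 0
Each vertex is the intersection of two constraint boundaries that also satisfies all remaining constraints:
  u = 0 and v = 0 → (0, 0)
  u = 5 and v = 0 → (5, 0)
  2u + 2v = 13 and u = 5 → (5, 1.5)
  2u + 2v = 13 and u = 0 → (0, 6.5)

Evaluating z = 8u + 4v at each vertex:
  (0, 0): z = 0
  (5, 0): z = 40
  (5, 1.5): z = 46
  (0, 6.5): z = 26

The maximum is at (5, 1.5) with z = 46.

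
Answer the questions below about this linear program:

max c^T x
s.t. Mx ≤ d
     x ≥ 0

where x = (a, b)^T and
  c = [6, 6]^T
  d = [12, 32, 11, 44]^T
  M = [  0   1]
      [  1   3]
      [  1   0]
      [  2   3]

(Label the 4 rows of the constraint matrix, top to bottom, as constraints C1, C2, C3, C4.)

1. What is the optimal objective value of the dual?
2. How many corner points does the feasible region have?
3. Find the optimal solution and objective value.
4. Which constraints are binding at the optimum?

1. 108 (by strong duality, equal to the primal optimum)
2. 4
3. a = 11, b = 7, z = 108
4. C2, C3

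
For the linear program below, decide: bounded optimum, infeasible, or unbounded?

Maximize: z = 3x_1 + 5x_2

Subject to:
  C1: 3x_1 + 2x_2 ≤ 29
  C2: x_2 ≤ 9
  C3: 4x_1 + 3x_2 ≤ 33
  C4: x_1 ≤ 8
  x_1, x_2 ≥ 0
The point (1.5, 9) satisfies every constraint, so the LP is feasible; the constraints give x_1 ≤ 8 and x_2 ≤ 9, which with x_1, x_2 ≥ 0 keep the feasible region inside a bounded box. A feasible, bounded LP attains a finite optimum at a vertex.

Evaluating z = 3x_1 + 5x_2 at each vertex:
  (0, 0): z = 0
  (8, 0): z = 24
  (8, 0.3333): z = 25.67
  (1.5, 9): z = 49.5
  (0, 9): z = 45

Feasible with finite optimum z* = 49.5 at (1.5, 9).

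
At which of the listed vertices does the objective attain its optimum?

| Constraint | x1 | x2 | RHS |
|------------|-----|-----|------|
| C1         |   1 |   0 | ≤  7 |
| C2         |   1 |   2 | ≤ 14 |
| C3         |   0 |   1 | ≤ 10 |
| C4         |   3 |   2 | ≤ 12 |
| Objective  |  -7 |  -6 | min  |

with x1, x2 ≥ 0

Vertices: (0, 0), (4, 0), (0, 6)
Evaluating z = -7x1 - 6x2 at each vertex:
  (0, 0): z = 0
  (4, 0): z = -28
  (0, 6): z = -36

The smallest value is z = -36, attained at (0, 6).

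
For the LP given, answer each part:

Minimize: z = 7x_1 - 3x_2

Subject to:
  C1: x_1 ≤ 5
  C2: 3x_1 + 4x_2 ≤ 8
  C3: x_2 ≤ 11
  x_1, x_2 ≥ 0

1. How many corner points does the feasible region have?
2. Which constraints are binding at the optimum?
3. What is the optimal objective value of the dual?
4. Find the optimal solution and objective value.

1. 3
2. C2, x_1 ≥ 0
3. -6 (by strong duality, equal to the primal optimum)
4. x_1 = 0, x_2 = 2, z = -6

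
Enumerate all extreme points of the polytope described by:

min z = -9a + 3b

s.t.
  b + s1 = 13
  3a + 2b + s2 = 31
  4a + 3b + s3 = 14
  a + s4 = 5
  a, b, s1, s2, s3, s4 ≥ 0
Each vertex is the intersection of two constraint boundaries that also satisfies all remaining constraints:
  a = 0 and b = 0 → (0, 0)
  4a + 3b = 14 and b = 0 → (3.5, 0)
  4a + 3b = 14 and a = 0 → (0, 4.667)

Vertices: (0, 0), (3.5, 0), (0, 4.667)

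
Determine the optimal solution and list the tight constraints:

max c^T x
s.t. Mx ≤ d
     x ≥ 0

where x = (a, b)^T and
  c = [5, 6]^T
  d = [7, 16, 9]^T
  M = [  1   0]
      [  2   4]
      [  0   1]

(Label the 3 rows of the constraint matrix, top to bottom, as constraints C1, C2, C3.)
Optimal: a = 7, b = 0.5
Binding: C1, C2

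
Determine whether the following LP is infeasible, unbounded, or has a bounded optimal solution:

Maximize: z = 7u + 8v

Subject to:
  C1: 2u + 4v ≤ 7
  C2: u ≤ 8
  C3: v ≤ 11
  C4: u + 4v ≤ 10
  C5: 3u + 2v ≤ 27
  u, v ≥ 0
The point (3.5, 0) satisfies every constraint, so the LP is feasible; the constraints give u ≤ 8 and v ≤ 11, which with u, v ≥ 0 keep the feasible region inside a bounded box. A feasible, bounded LP attains a finite optimum at a vertex.

The LP has an optimal solution: (3.5, 0) with z = 24.5.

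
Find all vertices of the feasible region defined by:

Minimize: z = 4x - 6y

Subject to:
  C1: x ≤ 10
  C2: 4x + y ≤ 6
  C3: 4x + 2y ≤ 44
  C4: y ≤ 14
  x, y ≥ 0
Each vertex is the intersection of two constraint boundaries that also satisfies all remaining constraints:
  x = 0 and y = 0 → (0, 0)
  4x + y = 6 and y = 0 → (1.5, 0)
  4x + y = 6 and x = 0 → (0, 6)

Vertices: (0, 0), (1.5, 0), (0, 6)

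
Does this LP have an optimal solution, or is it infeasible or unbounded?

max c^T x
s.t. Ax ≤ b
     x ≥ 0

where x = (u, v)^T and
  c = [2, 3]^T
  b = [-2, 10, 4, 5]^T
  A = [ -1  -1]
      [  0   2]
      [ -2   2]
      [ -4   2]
Feasible point: (0, 2) satisfies every constraint, so the LP is feasible.
Direction d = (1, 0): for each constraint row a, a·d ≤ 0 —
  (-1)(1) + (-1)(0) = -1 ≤ 0
  (0)(1) + (2)(0) = 0 ≤ 0
  (-2)(1) + (2)(0) = -2 ≤ 0
  (-4)(1) + (2)(0) = -4 ≤ 0
and d ≥ 0, so (0, 2) + t·d stays feasible for every t ≥ 0. Along this ray z = 2u + 3v changes by 2 per unit t, so z → +∞.

Unbounded: there is a feasible ray along which z → +∞.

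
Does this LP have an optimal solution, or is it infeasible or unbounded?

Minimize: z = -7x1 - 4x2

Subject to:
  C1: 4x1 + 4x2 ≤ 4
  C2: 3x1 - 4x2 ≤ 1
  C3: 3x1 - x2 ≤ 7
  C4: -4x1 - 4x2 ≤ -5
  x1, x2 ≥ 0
C1 requires 4x1 + 4x2 ≤ 4, while C4 (-4x1 - 4x2 ≤ -5) is equivalent to 4x1 + 4x2 ≥ 5. Together they would need 5 ≤ 4x1 + 4x2 ≤ 4, which is impossible since 5 > 4. No point satisfies all constraints.

Infeasible: no point satisfies all constraints simultaneously.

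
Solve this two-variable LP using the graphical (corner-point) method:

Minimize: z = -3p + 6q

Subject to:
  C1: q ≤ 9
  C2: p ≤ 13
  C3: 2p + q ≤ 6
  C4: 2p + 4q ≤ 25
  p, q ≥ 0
p = 3, q = 0, z = -9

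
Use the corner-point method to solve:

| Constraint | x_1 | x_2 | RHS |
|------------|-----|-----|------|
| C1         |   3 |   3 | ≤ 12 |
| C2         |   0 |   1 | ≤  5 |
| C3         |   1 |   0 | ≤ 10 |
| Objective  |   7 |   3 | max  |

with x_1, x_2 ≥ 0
Each vertex is the intersection of two constraint boundaries that also satisfies all remaining constraints:
  x_1 = 0 and x_2 = 0 → (0, 0)
  3x_1 + 3x_2 = 12 and x_2 = 0 → (4, 0)
  3x_1 + 3x_2 = 12 and x_1 = 0 → (0, 4)

Evaluating z = 7x_1 + 3x_2 at each vertex:
  (0, 0): z = 0
  (4, 0): z = 28
  (0, 4): z = 12

The maximum is at (4, 0) with z = 28.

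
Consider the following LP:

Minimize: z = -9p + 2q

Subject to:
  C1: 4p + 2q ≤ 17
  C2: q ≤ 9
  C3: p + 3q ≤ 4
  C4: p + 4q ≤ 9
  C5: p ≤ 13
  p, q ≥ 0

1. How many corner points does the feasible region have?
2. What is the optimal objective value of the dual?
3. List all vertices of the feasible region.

1. 3
2. -36 (by strong duality, equal to the primal optimum)
3. (0, 0), (4, 0), (0, 1.333)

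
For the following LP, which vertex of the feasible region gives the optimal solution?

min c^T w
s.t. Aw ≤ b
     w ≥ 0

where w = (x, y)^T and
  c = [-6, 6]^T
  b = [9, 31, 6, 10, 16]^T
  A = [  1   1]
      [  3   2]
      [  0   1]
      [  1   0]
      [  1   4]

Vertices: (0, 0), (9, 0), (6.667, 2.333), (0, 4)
Evaluating z = -6x + 6y at each vertex:
  (0, 0): z = 0
  (9, 0): z = -54
  (6.667, 2.333): z = -26
  (0, 4): z = 24

The smallest value is z = -54, attained at (9, 0).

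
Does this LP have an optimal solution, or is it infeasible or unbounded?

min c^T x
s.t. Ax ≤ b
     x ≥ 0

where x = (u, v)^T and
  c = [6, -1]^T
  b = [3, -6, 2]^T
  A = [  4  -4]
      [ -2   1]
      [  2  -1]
One constraint requires 2u - v ≤ 2, while the constraint -2u + v ≤ -6 is equivalent to 2u - v ≥ 6. Together they would need 6 ≤ 2u - v ≤ 2, which is impossible since 6 > 2. No point satisfies all constraints.

The feasible region is empty; the LP is infeasible.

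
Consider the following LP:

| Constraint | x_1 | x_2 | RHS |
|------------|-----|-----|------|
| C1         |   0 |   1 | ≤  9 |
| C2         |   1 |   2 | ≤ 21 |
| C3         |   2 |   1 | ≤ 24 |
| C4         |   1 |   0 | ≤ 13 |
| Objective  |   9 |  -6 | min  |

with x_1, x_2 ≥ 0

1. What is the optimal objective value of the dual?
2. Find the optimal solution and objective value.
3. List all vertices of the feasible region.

1. -54 (by strong duality, equal to the primal optimum)
2. x_1 = 0, x_2 = 9, z = -54
3. (0, 0), (12, 0), (9, 6), (3, 9), (0, 9)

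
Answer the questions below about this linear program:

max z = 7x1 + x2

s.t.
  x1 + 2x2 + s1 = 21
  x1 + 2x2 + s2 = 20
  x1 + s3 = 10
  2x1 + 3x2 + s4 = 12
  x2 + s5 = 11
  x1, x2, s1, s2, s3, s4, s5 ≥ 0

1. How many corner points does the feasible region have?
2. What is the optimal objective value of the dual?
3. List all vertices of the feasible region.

1. 3
2. 42 (by strong duality, equal to the primal optimum)
3. (0, 0), (6, 0), (0, 4)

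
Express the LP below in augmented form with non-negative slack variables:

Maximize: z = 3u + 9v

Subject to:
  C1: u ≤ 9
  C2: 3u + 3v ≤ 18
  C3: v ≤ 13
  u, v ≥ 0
max z = 3u + 9v

s.t.
  u + s1 = 9
  3u + 3v + s2 = 18
  v + s3 = 13
  u, v, s1, s2, s3 ≥ 0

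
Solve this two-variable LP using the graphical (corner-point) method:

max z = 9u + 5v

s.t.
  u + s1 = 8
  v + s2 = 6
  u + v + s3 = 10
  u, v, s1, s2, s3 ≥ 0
Each vertex is the intersection of two constraint boundaries that also satisfies all remaining constraints:
  u = 0 and v = 0 → (0, 0)
  u = 8 and v = 0 → (8, 0)
  u = 8 and u + v = 10 → (8, 2)
  v = 6 and u + v = 10 → (4, 6)
  v = 6 and u = 0 → (0, 6)

Evaluating z = 9u + 5v at each vertex:
  (0, 0): z = 0
  (8, 0): z = 72
  (8, 2): z = 82
  (4, 6): z = 66
  (0, 6): z = 30

The maximum is at (8, 2) with z = 82.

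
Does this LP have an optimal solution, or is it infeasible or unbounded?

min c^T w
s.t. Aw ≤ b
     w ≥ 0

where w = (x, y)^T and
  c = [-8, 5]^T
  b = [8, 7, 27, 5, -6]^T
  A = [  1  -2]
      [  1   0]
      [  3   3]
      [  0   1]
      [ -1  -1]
The point (7, 0) satisfies every constraint, so the LP is feasible; the constraints give x ≤ 7 and y ≤ 5, which with x, y ≥ 0 keep the feasible region inside a bounded box. A feasible, bounded LP attains a finite optimum at a vertex.

Bounded optimum: z* = -56 at (7, 0).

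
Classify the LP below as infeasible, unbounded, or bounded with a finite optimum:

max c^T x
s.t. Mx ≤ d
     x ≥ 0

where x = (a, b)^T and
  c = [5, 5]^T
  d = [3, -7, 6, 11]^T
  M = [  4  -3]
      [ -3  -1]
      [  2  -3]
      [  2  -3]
Feasible point: (2, 2) satisfies every constraint, so the LP is feasible.
Direction d = (0, 1): for each constraint row a, a·d ≤ 0 —
  (4)(0) + (-3)(1) = -3 ≤ 0
  (-3)(0) + (-1)(1) = -1 ≤ 0
  (2)(0) + (-3)(1) = -3 ≤ 0
  (2)(0) + (-3)(1) = -3 ≤ 0
and d ≥ 0, so (2, 2) + t·d stays feasible for every t ≥ 0. Along this ray z = 5a + 5b changes by 5 per unit t, so z → +∞.

The LP is unbounded; z can be made arbitrarily large.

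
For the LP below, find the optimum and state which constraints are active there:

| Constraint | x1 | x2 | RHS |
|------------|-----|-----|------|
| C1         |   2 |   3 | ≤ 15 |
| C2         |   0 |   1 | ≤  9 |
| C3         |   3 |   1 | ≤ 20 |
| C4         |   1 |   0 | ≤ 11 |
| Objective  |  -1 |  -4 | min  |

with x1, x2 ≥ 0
Optimal: x1 = 0, x2 = 5
Slack at optimum:
  C1: slack = 0 (binding)
  C2: slack = 4
  C3: slack = 15
  C4: slack = 11
  x1 ≥ 0: x1 = 0 (binding)
  x2 ≥ 0: x2 = 5
Binding constraints: C1, x1 ≥ 0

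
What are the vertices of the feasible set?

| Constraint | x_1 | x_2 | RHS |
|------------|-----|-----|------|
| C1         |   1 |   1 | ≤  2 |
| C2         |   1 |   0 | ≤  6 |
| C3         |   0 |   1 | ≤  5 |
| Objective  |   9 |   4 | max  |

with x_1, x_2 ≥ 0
Each vertex is the intersection of two constraint boundaries that also satisfies all remaining constraints:
  x_1 = 0 and x_2 = 0 → (0, 0)
  x_1 + x_2 = 2 and x_2 = 0 → (2, 0)
  x_1 + x_2 = 2 and x_1 = 0 → (0, 2)

Vertices: (0, 0), (2, 0), (0, 2)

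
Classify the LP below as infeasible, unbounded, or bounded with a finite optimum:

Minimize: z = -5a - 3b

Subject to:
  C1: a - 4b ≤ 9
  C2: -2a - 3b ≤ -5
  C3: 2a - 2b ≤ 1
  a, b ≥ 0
Feasible point: (0, 2) satisfies every constraint, so the LP is feasible.
Direction d = (0, 1): for each constraint row a, a·d ≤ 0 —
  (1)(0) + (-4)(1) = -4 ≤ 0
  (-2)(0) + (-3)(1) = -3 ≤ 0
  (2)(0) + (-2)(1) = -2 ≤ 0
and d ≥ 0, so (0, 2) + t·d stays feasible for every t ≥ 0. Along this ray z = -5a - 3b changes by -3 per unit t, so z → −∞.

Unbounded: there is a feasible ray along which z → −∞.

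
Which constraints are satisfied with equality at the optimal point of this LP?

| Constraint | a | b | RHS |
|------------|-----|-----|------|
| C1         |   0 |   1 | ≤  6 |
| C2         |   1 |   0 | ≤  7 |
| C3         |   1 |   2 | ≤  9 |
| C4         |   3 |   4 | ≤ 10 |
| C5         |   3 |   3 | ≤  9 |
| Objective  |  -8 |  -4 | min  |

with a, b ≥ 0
Optimal: a = 3, b = 0
Binding: C5, b ≥ 0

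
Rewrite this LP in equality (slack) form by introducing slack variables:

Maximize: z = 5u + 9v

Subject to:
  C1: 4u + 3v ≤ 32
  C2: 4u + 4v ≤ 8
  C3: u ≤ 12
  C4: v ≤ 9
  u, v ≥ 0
max z = 5u + 9v

s.t.
  4u + 3v + s1 = 32
  4u + 4v + s2 = 8
  u + s3 = 12
  v + s4 = 9
  u, v, s1, s2, s3, s4 ≥ 0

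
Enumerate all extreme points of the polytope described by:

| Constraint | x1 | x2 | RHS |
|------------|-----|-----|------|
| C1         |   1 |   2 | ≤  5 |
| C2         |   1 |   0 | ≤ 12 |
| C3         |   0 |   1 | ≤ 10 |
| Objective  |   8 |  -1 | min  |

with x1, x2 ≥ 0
Each vertex is the intersection of two constraint boundaries that also satisfies all remaining constraints:
  x1 = 0 and x2 = 0 → (0, 0)
  x1 + 2x2 = 5 and x2 = 0 → (5, 0)
  x1 + 2x2 = 5 and x1 = 0 → (0, 2.5)

Vertices: (0, 0), (5, 0), (0, 2.5)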